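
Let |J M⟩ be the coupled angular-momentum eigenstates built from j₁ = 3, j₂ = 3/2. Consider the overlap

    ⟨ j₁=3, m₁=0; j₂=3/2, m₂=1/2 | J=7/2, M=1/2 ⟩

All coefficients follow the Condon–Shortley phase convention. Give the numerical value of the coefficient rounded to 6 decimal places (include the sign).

j₁+j₂−J=1  J+j₁−j₂=5  J−j₁+j₂=2  j₁+j₂+J+1=9
(j₁±m₁, j₂±m₂, J±M) = (3,3,2,1,4,3)
P² = 384/7
sum k=0..1:
  [0] +1/24 = 1/24
  [1] −1/12 = -1/12
S = -1/24
C² = P²·S² = 2/21 ; C = -0.308607

-0.308607  (= −√(2/21))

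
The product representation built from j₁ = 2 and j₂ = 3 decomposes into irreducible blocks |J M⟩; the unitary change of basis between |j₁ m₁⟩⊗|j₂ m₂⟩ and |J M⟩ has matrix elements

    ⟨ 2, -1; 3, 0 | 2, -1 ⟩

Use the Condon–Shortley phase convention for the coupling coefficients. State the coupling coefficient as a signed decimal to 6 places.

+√(2/7) = +0.534522

j₁+j₂−J=3  J+j₁−j₂=1  J−j₁+j₂=3  j₁+j₂+J+1=8
(j₁±m₁, j₂±m₂, J±M) = (1,3,3,3,1,3)
P² = 81/14
sum k=2..3:
  [2] +1/4 = 1/4
  [3] −1/36 = -1/36
S = 2/9
C² = P²·S² = 2/7 ; C = +0.534522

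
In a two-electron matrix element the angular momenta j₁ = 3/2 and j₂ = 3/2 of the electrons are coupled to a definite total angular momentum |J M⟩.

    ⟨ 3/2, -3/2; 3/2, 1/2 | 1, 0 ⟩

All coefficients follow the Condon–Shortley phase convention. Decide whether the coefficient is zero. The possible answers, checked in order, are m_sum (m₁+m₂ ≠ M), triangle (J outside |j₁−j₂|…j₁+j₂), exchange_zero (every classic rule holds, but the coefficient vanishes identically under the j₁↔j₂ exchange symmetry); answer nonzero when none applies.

m-sum: m₁+m₂ = -3/2+1/2 = -1, M = 0  ✗ ⇒ coefficient is 0

m_sum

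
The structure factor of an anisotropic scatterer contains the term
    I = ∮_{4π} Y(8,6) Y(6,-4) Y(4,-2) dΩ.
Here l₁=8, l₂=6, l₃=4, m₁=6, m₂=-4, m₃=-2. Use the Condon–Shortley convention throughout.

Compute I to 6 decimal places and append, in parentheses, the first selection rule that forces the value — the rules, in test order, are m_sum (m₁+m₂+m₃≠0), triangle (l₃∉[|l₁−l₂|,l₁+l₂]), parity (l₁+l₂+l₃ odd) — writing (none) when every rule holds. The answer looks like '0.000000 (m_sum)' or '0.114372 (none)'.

Rules hold: Σm=0, L=18 even, 2≤4≤14.
N = 17·13·9 = 1989
Δ = 10!·6!·2!/19! = 1/23279256
Racah Σ t=4..6: t=4:+1/1658880 t=5:−1/518400 t=6:+1/1658880 = -1/1382400
⇒ 3j(8 6 4; 0 0 0)² = 504/46189, sgn -1
Racah Σ t=0..2: t=0:+1/348364800 t=1:−1/43545600 t=2:+1/116121600 = -1/87091200
⇒ 3j(8 6 4; 6 -4 -2)² = 10/969, sgn -1
4πI² = N·(3j₀)²·(3jₘ)² = 15120/67507
I = +1·√(0.223977/4π) = 0.13350470
No selection rule forces the value: the integral is nonzero (none).

0.133505 (none)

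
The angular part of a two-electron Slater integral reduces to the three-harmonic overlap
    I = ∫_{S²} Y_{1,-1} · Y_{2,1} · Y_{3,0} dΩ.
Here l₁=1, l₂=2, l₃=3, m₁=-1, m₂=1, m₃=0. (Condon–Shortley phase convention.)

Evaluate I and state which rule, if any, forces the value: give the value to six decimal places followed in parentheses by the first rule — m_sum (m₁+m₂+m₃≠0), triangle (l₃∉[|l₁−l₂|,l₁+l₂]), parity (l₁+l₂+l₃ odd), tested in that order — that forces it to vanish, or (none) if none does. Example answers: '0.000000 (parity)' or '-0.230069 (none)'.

0.143048 (none)

m-sum 0 ✓  L=6 even ✓  1≤3≤3 ✓
Π(2lᵢ+1) = 3×5×7 = 105
triangle coeff Δ(1,2,3) = 1/105
Σ_t [0,0]: t=0:+1/4 = 1/4
(3j)²=3/35 [(1 2 3; 0 0 0)], sign=-1
Σ_t [0,0]: t=0:+1/12 = 1/12
(3j)²=1/35 [(1 2 3; -1 1 0)], sign=-1
⇒ 4πI² = 9/35
I = (+1)√(9/35/(4π)) = 0.14304817
No selection rule forces the value: the integral is nonzero (none).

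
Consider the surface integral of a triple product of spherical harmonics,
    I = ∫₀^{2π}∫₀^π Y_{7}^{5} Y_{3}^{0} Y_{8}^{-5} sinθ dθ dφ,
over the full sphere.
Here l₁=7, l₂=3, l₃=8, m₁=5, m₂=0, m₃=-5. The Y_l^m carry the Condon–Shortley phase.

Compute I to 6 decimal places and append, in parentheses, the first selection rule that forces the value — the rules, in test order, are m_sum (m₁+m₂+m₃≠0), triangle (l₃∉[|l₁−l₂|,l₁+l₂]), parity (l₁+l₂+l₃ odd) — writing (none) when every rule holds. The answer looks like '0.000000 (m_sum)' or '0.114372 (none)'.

Rules hold: Σm=0, L=18 even, 4≤8≤10.
N = 15·7·17 = 1785
Δ = 2!·12!·4!/19! = 1/5290740
Racah Σ t=0..2: t=0:+1/7257600 t=1:−1/2073600 t=2:+1/7257600 = -1/4838400
⇒ 3j(7 3 8; 0 0 0)² = 252/20995, sgn -1
Racah Σ t=0..2: t=0:+1/87091200 t=1:−1/159667200 t=2:+1/5748019200 = 31/5748019200
⇒ 3j(7 3 8; 5 0 -5)² = 961/135660, sgn -1
4πI² = N·(3j₀)²·(3jₘ)² = 60543/398905
I = +1·√(0.151773/4π) = 0.10989863
No selection rule forces the value: the integral is nonzero (none).

0.109899 (none)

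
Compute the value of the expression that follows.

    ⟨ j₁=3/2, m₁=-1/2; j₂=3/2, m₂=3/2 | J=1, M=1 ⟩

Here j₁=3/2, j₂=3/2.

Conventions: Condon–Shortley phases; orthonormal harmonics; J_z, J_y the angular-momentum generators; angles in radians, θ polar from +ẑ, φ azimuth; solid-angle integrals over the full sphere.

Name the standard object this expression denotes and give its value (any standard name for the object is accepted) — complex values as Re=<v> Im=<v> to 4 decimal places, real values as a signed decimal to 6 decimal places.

This is a Clebsch–Gordan (vector-coupling) coefficient.
j₁+j₂−J=2  J+j₁−j₂=1  J−j₁+j₂=1  j₁+j₂+J+1=5
(j₁±m₁, j₂±m₂, J±M) = (1,2,3,0,2,0)
P² = 6/5
sum k=2..2:
  [2] +1/2 = 1/2
S = 1/2
C² = P²·S² = 3/10 ; C = +0.547723

Clebsch–Gordan coefficient, +√(3/10) ≈ +0.547723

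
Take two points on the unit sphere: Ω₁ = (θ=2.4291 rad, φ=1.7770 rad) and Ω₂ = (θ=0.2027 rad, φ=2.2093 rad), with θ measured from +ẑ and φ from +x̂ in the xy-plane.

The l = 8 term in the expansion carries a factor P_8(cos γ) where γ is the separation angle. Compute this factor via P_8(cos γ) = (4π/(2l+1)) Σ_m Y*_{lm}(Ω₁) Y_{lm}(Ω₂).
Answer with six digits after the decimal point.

0.260250

Addition theorem: P_8(cos γ) = (4π/17) Σ_m Y*_{lm}(Ω₁) Y_{lm}(Ω₂), m = −8…8:
  m=-8: Y*=(-0.001354, 0.017138)  Y=(0.000001, 0.000001)  product (-0.000000, 0.000000)
  m=-7: Y*=(-0.078957, 0.010112)  Y=(-0.000026, -0.000007)  product (0.000002, 0.000000)
  m=-6: Y*=(-0.073006, -0.210682)  Y=(0.000259, -0.000213)  product (-0.000064, -0.000039)
  m=-5: Y*=(0.352264, -0.211051)  Y=(0.000153, 0.002996)  product (0.000686, 0.001023)
  m=-4: Y*=(0.311394, 0.336963)  Y=(-0.016598, -0.011055)  product (-0.001443, -0.009036)
  m=-3: Y*=(-0.096402, 0.135431)  Y=(0.091693, -0.032923)  product (-0.004381, 0.015592)
  m=-2: Y*=(0.270578, 0.118377)  Y=(-0.095875, 0.316897)  product (-0.063455, 0.074396)
  m=-1: Y*=(-0.066515, 0.317986)  Y=(-0.402637, -0.542476)  product (0.199281, -0.091950)
  m=+0: Y*=(0.202571, -0.000000)  Y=(0.448324, 0.000000)  product (0.090817, 0.000000)
  m=+1: Y*=(0.066515, 0.317986)  Y=(0.402637, -0.542476)  product (0.199281, 0.091950)
  m=+2: Y*=(0.270578, -0.118377)  Y=(-0.095875, -0.316897)  product (-0.063455, -0.074396)
  m=+3: Y*=(0.096402, 0.135431)  Y=(-0.091693, -0.032923)  product (-0.004381, -0.015592)
  m=+4: Y*=(0.311394, -0.336963)  Y=(-0.016598, 0.011055)  product (-0.001443, 0.009036)
  m=+5: Y*=(-0.352264, -0.211051)  Y=(-0.000153, 0.002996)  product (0.000686, -0.001023)
  m=+6: Y*=(-0.073006, 0.210682)  Y=(0.000259, 0.000213)  product (-0.000064, 0.000039)
  m=+7: Y*=(0.078957, 0.010112)  Y=(0.000026, -0.000007)  product (0.000002, -0.000000)
  m=+8: Y*=(-0.001354, -0.017138)  Y=(0.000001, -0.000001)  product (-0.000000, -0.000000)
Accumulated sum (0.352070, 0.000000); after 4π/(2l+1) scaling, (0.260250, 0.000000) ⇒ P_8 = 0.260250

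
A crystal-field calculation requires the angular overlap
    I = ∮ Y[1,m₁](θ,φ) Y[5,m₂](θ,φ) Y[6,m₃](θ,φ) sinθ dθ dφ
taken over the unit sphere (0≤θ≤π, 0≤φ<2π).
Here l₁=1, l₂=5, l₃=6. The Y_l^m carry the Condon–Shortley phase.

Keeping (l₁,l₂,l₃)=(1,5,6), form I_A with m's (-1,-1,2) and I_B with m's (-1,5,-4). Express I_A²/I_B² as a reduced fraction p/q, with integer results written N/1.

28/1

Shared (l₁,l₂,l₃)=(1,5,6): N and (l;000)² cancel in I_A²/I_B².
A: Δ = 0!·2!·10!/13! = 1/858; Racah Σ t=0..0: t=0:+1/34560 = 1/34560; ⇒ 3j(1 5 6; -1 -1 2)² = 14/429, sgn +1
B: Δ = 0!·2!·10!/13! = 1/858; Racah Σ t=0..0: t=0:+1/7257600 = 1/7257600; ⇒ 3j(1 5 6; -1 5 -4)² = 1/858, sgn +1
I_A²/I_B² = (14/429)/(1/858) = 28/1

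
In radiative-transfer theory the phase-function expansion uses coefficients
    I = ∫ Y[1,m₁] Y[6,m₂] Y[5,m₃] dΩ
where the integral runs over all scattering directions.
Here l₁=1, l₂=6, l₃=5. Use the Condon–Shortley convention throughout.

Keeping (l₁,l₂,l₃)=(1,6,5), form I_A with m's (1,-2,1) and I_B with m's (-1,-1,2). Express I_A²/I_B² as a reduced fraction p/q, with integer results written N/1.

l's match ⇒ only the (l;m) 3-j factors differ between A and B.
A: triangle coeff Δ(1,6,5) = 1/858; Σ_t [0,0]: t=0:+1/34560 = 1/34560; (3j)²=14/429 [(1 6 5; 1 -2 1)], sign=+1
B: triangle coeff Δ(1,6,5) = 1/858; Σ_t [2,2]: t=2:+1/60480 = 1/60480; (3j)²=5/429 [(1 6 5; -1 -1 2)], sign=-1
I_A²/I_B² = (14/429)/(5/429) = 14/5

14/5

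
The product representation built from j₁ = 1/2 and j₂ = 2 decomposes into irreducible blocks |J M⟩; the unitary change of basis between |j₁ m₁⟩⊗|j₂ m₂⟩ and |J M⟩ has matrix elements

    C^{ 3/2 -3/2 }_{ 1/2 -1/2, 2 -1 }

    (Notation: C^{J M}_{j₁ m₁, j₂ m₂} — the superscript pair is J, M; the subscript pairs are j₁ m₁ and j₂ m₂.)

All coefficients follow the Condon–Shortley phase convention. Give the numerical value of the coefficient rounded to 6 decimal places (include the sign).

√[4·1!0!3!/5! · 0!1!1!3!0!3!] = √(36/5)
  +(−1)^1/∏(1,0,0,0,0,3)! = -1/6  (running -1/6)
⟨..|..⟩ = √(36/5)·(-1/6) = -0.447214

-0.447214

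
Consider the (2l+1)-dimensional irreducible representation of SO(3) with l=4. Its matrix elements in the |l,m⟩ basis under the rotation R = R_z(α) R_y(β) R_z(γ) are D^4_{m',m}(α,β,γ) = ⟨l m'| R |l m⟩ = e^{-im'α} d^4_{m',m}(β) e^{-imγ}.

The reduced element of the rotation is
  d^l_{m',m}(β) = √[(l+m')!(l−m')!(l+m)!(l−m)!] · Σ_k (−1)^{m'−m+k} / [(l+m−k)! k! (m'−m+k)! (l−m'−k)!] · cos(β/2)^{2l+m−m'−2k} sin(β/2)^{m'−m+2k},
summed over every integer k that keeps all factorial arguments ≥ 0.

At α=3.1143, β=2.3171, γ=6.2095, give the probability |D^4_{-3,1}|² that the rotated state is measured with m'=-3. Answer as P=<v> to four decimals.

P=0.2637

First d^4_{-3,1}(β=2.3171), then the phase factors e^{-i(-3)α} and e^{-i(1)γ}:
With c≡cos(β/2)=0.400668 and s≡sin(β/2)=0.916223, N=[1·5040·120·6]^{1/2}=1904.940944
k: max(0,(1)−(-3))=4 … min(4+(1),4−(-3))=5
  k=4: (−1)^0·1904.9409/(144)·0.4007^4·0.9162^4 = +0.240251
  k=5: (−1)^1·1904.9409/(240)·0.4007^2·0.9162^6 = -0.753786
d^4_{-3,1}(2.3171) = +0.240251 -0.753786 = -0.513535
|D^4_{-3,1}|² = |d^4_{-3,1}(β)|² = (-0.513535)² = 0.263718 (the z-rotation phases have unit modulus)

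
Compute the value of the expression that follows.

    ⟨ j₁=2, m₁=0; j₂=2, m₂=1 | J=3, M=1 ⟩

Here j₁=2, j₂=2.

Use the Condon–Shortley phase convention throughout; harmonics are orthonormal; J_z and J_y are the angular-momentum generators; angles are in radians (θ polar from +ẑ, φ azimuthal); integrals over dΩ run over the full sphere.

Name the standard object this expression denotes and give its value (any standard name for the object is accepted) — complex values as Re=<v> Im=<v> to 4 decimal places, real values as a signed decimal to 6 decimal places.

Clebsch–Gordan coefficient, −√(1/5) ≈ -0.447214

This is a Clebsch–Gordan (vector-coupling) coefficient.
√[7·1!3!3!/8! · 2!2!3!1!4!2!] = √(36/5)
  +(−1)^0/∏(0,1,2,3,1,0)! = 1/12  (running 1/12)
  +(−1)^1/∏(1,0,1,2,2,1)! = -1/4  (running -1/6)
⟨..|..⟩ = √(36/5)·(-1/6) = -0.447214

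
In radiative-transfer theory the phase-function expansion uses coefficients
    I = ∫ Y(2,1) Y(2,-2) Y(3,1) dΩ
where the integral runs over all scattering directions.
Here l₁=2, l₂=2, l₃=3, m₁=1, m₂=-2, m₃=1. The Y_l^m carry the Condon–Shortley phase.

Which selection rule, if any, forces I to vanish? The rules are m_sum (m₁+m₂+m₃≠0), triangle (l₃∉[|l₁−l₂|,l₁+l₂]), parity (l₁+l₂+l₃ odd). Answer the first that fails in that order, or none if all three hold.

azimuthal sum: 1 − 2 + 1 = 0  ✓
0 ≤ 3 ≤ 4 (triangle on l)  ✓
L = 2 + 2 + 3 = 7 (odd)  ✗

parity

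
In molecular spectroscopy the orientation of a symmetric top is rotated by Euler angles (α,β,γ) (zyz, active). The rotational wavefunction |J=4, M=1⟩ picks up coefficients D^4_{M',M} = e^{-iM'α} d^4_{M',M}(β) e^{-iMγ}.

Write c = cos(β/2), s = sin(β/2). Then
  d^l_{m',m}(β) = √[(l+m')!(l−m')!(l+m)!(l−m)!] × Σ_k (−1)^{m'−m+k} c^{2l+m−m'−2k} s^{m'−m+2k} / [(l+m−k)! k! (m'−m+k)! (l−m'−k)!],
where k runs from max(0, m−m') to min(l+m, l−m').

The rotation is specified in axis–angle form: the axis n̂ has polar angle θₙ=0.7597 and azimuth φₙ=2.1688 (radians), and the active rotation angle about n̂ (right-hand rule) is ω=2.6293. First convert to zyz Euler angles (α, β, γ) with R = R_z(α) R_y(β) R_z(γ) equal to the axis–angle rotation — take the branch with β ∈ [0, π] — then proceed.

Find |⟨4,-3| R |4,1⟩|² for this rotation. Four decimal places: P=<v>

P=0.1765

Axis–angle → zyz. n̂ = (sinθₙcosφₙ, sinθₙsinφₙ, cosθₙ) = (-0.387736, +0.569187, +0.725043), ω = 2.6293.
R = I cosω + sinω [n̂]ₓ + (1−cosω) n̂n̂ᵀ gives
  R = [-0.590245, -0.768456, -0.247158; -0.057657, -0.265266, +0.962450; -0.805163, +0.582331, +0.112265]
β = atan2(√(R₁₃²+R₂₃²), R₃₃) = 1.458295; α = atan2(R₂₃, R₁₃) mod 2π = 1.822165; γ = atan2(R₃₂, −R₃₁) mod 2π = 0.626158
First d^4_{-3,1}(β=1.4583), then the phase factors e^{-i(-3)α} and e^{-i(1)γ}:
Half-angle: c=0.745743, s=0.666234. N=√(1·5040·120·6)=1904.940944
k∈{4,5} keeps every argument non-negative
  k=4: (−1)^0·1904.9409/(144)·0.7457^4·0.6662^4 = +0.806088
  k=5: (−1)^1·1904.9409/(240)·0.7457^2·0.6662^6 = -0.386019
d^4_{-3,1}(1.4583) = +0.806088 -0.386019 = +0.420069
|D^4_{-3,1}|² = |d^4_{-3,1}(β)|² = (+0.420069)² = 0.176458 (the z-rotation phases have unit modulus)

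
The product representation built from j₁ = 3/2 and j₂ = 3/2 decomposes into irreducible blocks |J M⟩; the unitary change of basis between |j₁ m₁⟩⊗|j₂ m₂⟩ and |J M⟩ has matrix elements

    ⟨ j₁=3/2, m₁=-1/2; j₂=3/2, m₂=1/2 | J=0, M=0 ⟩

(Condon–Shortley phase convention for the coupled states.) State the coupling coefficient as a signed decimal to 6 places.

+√(1/4) = +0.500000

triangle: 3!×0!×0!/4! = 6/24
(j±m)!: 1!×2!×2!×1!×0!×0! = 4
prefactor² = (2J+1)×Δ×N² = 1
  k=2: +1/(2!×1!×0!×0!×0!×0!) = 1/2
Σ = 1/2  ⇒  CG² = 1×(1/2)² = 1/4
CG = +√(1/4) = +0.500000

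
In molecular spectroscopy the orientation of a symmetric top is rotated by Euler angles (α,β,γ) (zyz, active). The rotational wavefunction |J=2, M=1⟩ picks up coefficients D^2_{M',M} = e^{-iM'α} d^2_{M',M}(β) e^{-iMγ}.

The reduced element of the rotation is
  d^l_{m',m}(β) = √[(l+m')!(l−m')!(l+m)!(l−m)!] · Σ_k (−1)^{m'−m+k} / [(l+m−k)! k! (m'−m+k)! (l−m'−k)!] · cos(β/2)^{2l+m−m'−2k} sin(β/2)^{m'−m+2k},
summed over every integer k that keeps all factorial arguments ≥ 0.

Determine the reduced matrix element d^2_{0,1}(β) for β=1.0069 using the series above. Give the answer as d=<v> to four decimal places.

d^2_{0,1}(β=1.0069) via the finite sum:
c=cos(1.006900/2)=0.875923, s=sin(1.006900/2)=0.482450; N=√[2·2·6·1]=4.898979
The bounds max(0,m−m')=1 and min(l+m,l−m')=2 give 2 terms
  k=1: (−1)^0·4.8990/(2)·0.8759^3·0.4825^1 = +0.794194
  k=2: (−1)^1·4.8990/(2)·0.8759^1·0.4825^3 = -0.240935
d^2_{0,1}(1.0069) = +0.794194 -0.240935 = +0.553259

d=0.5533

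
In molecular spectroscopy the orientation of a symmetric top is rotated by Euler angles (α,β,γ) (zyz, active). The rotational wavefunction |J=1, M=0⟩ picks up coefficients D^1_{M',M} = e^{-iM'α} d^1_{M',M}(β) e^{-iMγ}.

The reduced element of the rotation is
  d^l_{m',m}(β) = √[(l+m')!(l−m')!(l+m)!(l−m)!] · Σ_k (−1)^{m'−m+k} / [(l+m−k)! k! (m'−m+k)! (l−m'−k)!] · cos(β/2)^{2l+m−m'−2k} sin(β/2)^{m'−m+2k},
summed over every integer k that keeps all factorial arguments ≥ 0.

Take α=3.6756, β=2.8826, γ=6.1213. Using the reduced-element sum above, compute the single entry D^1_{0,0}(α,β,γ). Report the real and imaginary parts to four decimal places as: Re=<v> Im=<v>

Re=-0.9666 Im=0.0000

Split into d^1_{0,0}(β=2.8826) × two z-phases.
c=cos(2.882600/2)=0.129135, s=sin(2.882600/2)=0.991627; N=√[1·1·1·1]=1.000000
The bounds max(0,m−m')=0 and min(l+m,l−m')=1 give 2 terms
  k=0: (−1)^0·1.0000/(1)·0.1291^2·0.9916^0 = +0.016676
  k=1: (−1)^1·1.0000/(1)·0.1291^0·0.9916^2 = -0.983324
d^1_{0,0}(2.8826) = +0.016676 -0.983324 = -0.966648
Attach z-rotation phases: D = e^{-i(0)(3.6756)}·(-0.966648)·e^{-i(0)(6.1213)} = -0.966648+0.000000i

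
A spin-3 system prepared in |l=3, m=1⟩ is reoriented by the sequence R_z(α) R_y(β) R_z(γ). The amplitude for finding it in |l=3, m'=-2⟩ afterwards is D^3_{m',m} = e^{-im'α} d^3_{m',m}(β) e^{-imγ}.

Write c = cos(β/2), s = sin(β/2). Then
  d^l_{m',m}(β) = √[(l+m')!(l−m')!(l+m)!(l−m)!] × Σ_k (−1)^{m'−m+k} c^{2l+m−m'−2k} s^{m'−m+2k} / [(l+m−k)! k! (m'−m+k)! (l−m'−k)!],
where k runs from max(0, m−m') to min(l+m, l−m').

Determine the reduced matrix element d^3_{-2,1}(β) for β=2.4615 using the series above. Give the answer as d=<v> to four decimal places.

d=-0.5888

d^3_{-2,1}(β=2.4615) via the finite sum:
c=cos(2.461500/2)=0.333531, s=sin(2.461500/2)=0.942739; N=√[1·120·24·2]=75.894664
The bounds max(0,m−m')=3 and min(l+m,l−m')=4 give 2 terms
  k=3: (−1)^0·75.8947/(12)·0.3335^3·0.9427^3 = +0.196613
  k=4: (−1)^1·75.8947/(24)·0.3335^1·0.9427^5 = -0.785405
d^3_{-2,1}(2.4615) = +0.196613 -0.785405 = -0.588792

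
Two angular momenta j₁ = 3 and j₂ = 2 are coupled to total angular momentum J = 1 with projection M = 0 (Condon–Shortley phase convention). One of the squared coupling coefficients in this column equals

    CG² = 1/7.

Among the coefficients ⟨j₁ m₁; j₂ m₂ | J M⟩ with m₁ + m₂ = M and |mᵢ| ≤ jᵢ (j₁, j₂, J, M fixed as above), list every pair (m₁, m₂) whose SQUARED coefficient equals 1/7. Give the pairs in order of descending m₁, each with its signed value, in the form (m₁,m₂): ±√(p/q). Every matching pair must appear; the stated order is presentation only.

Admissible pairs with m₁+m₂ = M = 0: (-2,2), (-1,1), (0,0), (1,-1), (2,-2)
  (m₁,m₂)=(2,-2): CG² = 1/7, CG = +√(1/7)   ← matches the target
  (m₁,m₂)=(1,-1): CG² = 8/35, CG = −√(8/35)
  (m₁,m₂)=(0,0): CG² = 9/35, CG = +√(9/35)
  (m₁,m₂)=(-1,1): CG² = 8/35, CG = −√(8/35)
  (m₁,m₂)=(-2,2): CG² = 1/7, CG = +√(1/7)   ← matches the target
Pairs with CG² = 1/7: (2,-2): +√(1/7); (-2,2): +√(1/7)

(2,-2): +√(1/7); (-2,2): +√(1/7)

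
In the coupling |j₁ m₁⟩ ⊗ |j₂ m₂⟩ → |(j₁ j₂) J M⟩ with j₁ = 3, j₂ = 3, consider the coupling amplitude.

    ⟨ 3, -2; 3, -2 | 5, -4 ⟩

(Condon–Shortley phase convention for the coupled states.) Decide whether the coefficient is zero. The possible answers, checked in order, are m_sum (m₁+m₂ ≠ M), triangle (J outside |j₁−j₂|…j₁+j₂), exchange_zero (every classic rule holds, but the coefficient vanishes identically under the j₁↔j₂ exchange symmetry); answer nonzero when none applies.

m-sum: m₁+m₂ = -2+(-2) = -4, M = -4  ✓
triangle: |j₁−j₂| = 0 ≤ J = 5 ≤ j₁+j₂ = 6  ✓
exchange: j₁=j₂ and m₁=m₂, and (−1)^(j₁+j₂−J) = (−1)^1 = −1 forces ⟨j₁m₁;j₂m₂|JM⟩ = −⟨j₂m₂;j₁m₁|JM⟩ = −⟨j₁m₁;j₂m₂|JM⟩ ⇒ the coefficient vanishes identically
Racah sum check: Σ_k collapses to 0 ⇒ CG = 0

exchange_zero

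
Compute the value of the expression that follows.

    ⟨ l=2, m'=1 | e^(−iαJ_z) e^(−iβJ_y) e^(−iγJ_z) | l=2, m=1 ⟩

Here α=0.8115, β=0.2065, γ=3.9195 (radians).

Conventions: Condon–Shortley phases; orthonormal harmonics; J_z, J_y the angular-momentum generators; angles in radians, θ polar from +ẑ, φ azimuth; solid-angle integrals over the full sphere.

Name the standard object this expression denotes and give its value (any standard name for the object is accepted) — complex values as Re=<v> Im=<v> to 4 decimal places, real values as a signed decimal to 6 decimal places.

Wigner D-matrix element, Re=0.0176 Im=0.9472

This is a Wigner D-matrix element — the rotation-matrix element ⟨l m'| R(α,β,γ) |l m⟩ in the angular-momentum basis.
First d^2_{1,1}(β=0.2065), then the phase factors e^{-i(1)α} and e^{-i(1)γ}:
c=cos(0.206500/2)=0.994674, s=sin(0.206500/2)=0.103067; N=√[6·1·6·1]=6.000000
k∈{0,1} keeps every argument non-negative
  k=0: (−1)^0·6.0000/(6)·0.9947^4·0.1031^0 = +0.978867
  k=1: (−1)^1·6.0000/(2)·0.9947^2·0.1031^2 = -0.031530
d^2_{1,1}(0.2065) = +0.978867 -0.031530 = +0.947338
D = (+0.688411-0.725321i)·(+0.947338)·(-0.712384+0.701790i) = +0.017630+0.947174i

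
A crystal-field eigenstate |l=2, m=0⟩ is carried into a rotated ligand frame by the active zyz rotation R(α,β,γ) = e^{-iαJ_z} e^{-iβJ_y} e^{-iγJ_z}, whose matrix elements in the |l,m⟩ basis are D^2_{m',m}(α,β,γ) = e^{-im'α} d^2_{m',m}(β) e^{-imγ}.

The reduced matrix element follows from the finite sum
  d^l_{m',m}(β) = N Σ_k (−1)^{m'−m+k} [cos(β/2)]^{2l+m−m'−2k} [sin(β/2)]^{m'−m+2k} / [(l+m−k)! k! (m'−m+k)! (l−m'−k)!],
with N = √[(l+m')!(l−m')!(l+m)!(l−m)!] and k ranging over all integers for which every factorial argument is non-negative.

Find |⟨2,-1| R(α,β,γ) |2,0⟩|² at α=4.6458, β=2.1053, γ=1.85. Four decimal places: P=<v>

Split into d^2_{-1,0}(β=2.1053) × two z-phases.
With c≡cos(β/2)=0.495271 and s≡sin(β/2)=0.868739, N=[1·6·2·2]^{1/2}=4.898979
The bounds max(0,m−m')=1 and min(l+m,l−m')=2 give 2 terms
  k=1: (−1)^0·4.8990/(2)·0.4953^3·0.8687^1 = +0.258519
  k=2: (−1)^1·4.8990/(2)·0.4953^1·0.8687^3 = -0.795400
d^2_{-1,0}(2.1053) = +0.258519 -0.795400 = -0.536881
|D^2_{-1,0}|² = |d^2_{-1,0}(β)|² = (-0.536881)² = 0.288242 (the z-rotation phases have unit modulus)

P=0.2882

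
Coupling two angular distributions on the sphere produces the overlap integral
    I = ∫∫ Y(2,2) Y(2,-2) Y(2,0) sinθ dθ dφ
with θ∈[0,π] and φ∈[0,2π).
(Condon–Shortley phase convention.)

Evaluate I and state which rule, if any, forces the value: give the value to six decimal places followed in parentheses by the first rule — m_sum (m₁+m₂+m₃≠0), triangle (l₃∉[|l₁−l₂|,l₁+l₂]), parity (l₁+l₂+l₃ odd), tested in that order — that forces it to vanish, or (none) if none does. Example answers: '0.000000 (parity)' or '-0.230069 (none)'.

m-sum 0 ✓  L=6 even ✓  0≤2≤4 ✓
Π(2lᵢ+1) = 5×5×5 = 125
triangle coeff Δ(2,2,2) = 1/630
Σ_t [0,2]: t=0:+1/8 t=1:−1/1 t=2:+1/8 = -3/4
(3j)²=2/35 [(2 2 2; 0 0 0)], sign=-1
Σ_t [0,0]: t=0:+1/8 = 1/8
(3j)²=2/35 [(2 2 2; 2 -2 0)], sign=+1
⇒ 4πI² = 20/49
I = (-1)√(20/49/(4π)) = -0.18022375
No selection rule forces the value: the integral is nonzero (none).

-0.180224 (none)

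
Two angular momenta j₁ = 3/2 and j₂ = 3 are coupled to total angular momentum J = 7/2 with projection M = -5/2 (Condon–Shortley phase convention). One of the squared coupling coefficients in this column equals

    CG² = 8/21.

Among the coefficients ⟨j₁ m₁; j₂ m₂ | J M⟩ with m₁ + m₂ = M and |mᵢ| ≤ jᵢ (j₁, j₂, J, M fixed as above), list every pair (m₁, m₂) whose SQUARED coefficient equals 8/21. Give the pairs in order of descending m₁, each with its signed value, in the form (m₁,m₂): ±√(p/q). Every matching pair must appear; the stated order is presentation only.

Admissible pairs with m₁+m₂ = M = -5/2: (-3/2,-1), (-1/2,-2), (1/2,-3)
  (m₁,m₂)=(1/2,-3): CG² = 8/21, CG = +√(8/21)   ← matches the target
  (m₁,m₂)=(-1/2,-2): CG² = 1/7, CG = +√(1/7)
  (m₁,m₂)=(-3/2,-1): CG² = 10/21, CG = −√(10/21)
Pairs with CG² = 8/21: (1/2,-3): +√(8/21)

(1/2,-3): +√(8/21)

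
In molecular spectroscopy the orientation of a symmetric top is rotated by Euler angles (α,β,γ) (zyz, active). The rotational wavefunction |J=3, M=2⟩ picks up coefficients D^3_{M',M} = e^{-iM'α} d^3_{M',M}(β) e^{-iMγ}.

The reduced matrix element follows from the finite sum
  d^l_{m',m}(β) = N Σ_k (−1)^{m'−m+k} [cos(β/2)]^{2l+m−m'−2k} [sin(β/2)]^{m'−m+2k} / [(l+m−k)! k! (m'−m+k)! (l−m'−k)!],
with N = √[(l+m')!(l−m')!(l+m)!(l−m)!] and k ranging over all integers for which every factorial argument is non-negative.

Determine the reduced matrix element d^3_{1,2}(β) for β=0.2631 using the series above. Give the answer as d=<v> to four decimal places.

d=0.3833

d^3_{1,2}(β=0.2631) via the finite sum:
With c≡cos(β/2)=0.991360 and s≡sin(β/2)=0.131171, N=[24·2·120·1]^{1/2}=75.894664
Admissible k: 1..2 (factorial args all ≥0)
  k=1: (−1)^0·75.8947/(24)·0.9914^5·0.1312^1 = +0.397186
  k=2: (−1)^1·75.8947/(12)·0.9914^3·0.1312^3 = -0.013907
d^3_{1,2}(0.2631) = +0.397186 -0.013907 = +0.383279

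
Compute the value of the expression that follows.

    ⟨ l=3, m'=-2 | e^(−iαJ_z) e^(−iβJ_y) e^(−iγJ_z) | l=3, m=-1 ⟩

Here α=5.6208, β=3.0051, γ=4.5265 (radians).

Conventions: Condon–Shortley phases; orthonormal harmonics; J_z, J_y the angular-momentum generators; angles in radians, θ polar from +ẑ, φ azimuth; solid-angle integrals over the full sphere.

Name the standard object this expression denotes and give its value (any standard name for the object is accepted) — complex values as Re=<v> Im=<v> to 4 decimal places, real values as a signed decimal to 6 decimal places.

Wigner D-matrix element, Re=0.0020 Im=0.0001

This is a Wigner D-matrix element — the rotation-matrix element ⟨l m'| R(α,β,γ) |l m⟩ in the angular-momentum basis.
D^3_{-2,-1}(5.6208,3.0051,4.5265) = e^{-i·-2·5.6208}·d^3_{-2,-1}(3.0051)·e^{-i·-1·4.5265}. Compute d first:
With c≡cos(β/2)=0.068193 and s≡sin(β/2)=0.997672, N=[1·120·2·24]^{1/2}=75.894664
k: max(0,(-1)−(-2))=1 … min(3+(-1),3−(-2))=2
  k=1: (−1)^0·75.8947/(24)·0.0682^5·0.9977^1 = +0.000005
  k=2: (−1)^1·75.8947/(12)·0.0682^3·0.9977^3 = -0.001992
d^3_{-2,-1}(3.0051) = +0.000005 -0.001992 = -0.001987
Attach z-rotation phases: D = e^{-i(-2)(5.6208)}·(-0.001987)·e^{-i(-1)(4.5265)} = +0.001983+0.000119i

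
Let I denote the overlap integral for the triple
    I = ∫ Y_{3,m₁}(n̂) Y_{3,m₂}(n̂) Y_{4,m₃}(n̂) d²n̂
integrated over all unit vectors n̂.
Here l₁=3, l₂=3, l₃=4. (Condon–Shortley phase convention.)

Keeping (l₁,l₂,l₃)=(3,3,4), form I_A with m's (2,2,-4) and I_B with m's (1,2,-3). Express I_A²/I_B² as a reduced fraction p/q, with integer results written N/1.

5/1

Same 3,3,4: normalisation and zero-m 3j drop out of the ratio.
A: Δ: 2! 4! 4! / 11! → 1/34650; sum: t=1:−1/576 = -1/576; 3j²(3 3 4; 2 2 -4) = Δ·Π!·Σ² = 5/99  (sign -1)
B: Δ: 2! 4! 4! / 11! → 1/34650; sum: t=1:−1/144 t=2:+1/288 = -1/288; 3j²(3 3 4; 1 2 -3) = Δ·Π!·Σ² = 1/99  (sign +1)
I_A²/I_B² = (5/99)/(1/99) = 5/1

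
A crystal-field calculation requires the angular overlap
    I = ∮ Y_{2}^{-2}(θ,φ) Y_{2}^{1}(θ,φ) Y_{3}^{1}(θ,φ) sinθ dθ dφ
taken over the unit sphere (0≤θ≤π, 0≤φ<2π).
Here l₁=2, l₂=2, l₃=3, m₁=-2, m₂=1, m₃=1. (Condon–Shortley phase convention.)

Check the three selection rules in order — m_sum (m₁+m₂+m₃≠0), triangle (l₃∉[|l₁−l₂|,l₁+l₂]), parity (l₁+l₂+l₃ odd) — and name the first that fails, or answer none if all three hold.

parity

m₁+m₂+m₃ = -2 + 1 + 1 = 0  ✓
triangle: |2−2|=0 ≤ l₃=3 ≤ 2+2=4  ✓
parity: l₁+l₂+l₃ = 7 is odd  ✗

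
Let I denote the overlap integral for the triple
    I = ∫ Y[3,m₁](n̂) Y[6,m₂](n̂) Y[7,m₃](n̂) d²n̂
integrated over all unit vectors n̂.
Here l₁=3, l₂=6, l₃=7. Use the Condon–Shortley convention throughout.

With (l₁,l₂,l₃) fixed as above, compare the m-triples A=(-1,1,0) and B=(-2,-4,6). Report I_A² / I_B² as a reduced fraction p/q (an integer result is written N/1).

l's match ⇒ only the (l;m) 3-j factors differ between A and B.
A: triangle coeff Δ(3,6,7) = 1/2042040; Σ_t [0,2]: t=0:+1/1451520 t=1:−1/103680 t=2:+1/115200 = -1/3628800; (3j)²=1/36465 [(3 6 7; -1 1 0)], sign=+1
B: triangle coeff Δ(3,6,7) = 1/2042040; Σ_t [1,2]: t=1:−1/8709120 t=2:+1/43545600 = -1/10886400; (3j)²=8/357 [(3 6 7; -2 -4 6)], sign=+1
I_A²/I_B² = (1/36465)/(8/357) = 7/5720

7/5720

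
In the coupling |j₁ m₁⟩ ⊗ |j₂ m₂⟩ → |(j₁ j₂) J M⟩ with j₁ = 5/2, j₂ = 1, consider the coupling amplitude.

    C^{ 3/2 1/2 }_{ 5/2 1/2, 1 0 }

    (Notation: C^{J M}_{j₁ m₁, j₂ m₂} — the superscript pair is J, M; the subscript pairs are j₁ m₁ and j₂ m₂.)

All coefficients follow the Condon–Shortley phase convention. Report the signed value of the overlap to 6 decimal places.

−√(2/5) = -0.632456

√[4·2!3!0!/6! · 3!2!1!1!2!1!] = √(8/5)
  +(−1)^1/∏(1,1,1,0,2,0)! = -1/2  (running -1/2)
⟨..|..⟩ = √(8/5)·(-1/2) = -0.632456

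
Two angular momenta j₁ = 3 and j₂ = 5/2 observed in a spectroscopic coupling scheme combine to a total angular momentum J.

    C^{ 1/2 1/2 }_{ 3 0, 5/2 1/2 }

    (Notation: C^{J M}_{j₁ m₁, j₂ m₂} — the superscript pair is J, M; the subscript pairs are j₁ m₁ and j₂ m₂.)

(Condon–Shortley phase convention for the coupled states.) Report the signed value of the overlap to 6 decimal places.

√[2·5!1!0!/7! · 3!3!3!2!1!0!] = √(144/7)
  +(−1)^3/∏(3,2,0,0,1,0)! = -1/12  (running -1/12)
⟨..|..⟩ = √(144/7)·(-1/12) = -0.377964

-0.377964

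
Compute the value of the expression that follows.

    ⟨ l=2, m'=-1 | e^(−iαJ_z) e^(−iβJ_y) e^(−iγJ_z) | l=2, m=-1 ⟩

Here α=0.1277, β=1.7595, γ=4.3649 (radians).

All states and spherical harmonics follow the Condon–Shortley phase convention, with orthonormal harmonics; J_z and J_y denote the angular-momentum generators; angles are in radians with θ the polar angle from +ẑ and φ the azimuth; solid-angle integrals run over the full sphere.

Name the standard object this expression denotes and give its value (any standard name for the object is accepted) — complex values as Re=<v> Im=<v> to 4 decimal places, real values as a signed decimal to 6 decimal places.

This is a Wigner D-matrix element — the rotation-matrix element ⟨l m'| R(α,β,γ) |l m⟩ in the angular-momentum basis.
First d^2_{-1,-1}(β=1.7595), then the phase factors e^{-i(-1)α} and e^{-i(-1)γ}:
Half-angle: c=0.637344, s=0.770580. N=√(1·6·1·6)=6.000000
Admissible k: 0..1 (factorial args all ≥0)
  k=0: (−1)^0·6.0000/(6)·0.6373^4·0.7706^0 = +0.165004
  k=1: (−1)^1·6.0000/(2)·0.6373^2·0.7706^2 = -0.723609
d^2_{-1,-1}(1.7595) = +0.165004 -0.723609 = -0.558604
D = (+0.991857+0.127353i)·(-0.558604)·(-0.340538-0.940231i) = +0.121789+0.545166i

Wigner D-matrix element, Re=0.1218 Im=0.5452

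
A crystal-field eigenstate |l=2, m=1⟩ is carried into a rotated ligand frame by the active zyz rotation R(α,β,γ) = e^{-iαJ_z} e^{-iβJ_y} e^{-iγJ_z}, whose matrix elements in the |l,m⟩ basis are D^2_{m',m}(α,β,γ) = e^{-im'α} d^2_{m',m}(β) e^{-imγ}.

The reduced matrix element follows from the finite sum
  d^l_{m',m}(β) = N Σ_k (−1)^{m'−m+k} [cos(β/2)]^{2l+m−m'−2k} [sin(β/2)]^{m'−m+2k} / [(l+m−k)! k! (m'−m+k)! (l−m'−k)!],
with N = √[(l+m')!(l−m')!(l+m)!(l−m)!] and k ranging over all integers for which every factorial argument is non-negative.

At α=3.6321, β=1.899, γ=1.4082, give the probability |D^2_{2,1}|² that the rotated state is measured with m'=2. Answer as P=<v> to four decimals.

D^2_{2,1}(3.6321,1.8990,1.4082) = e^{-i·2·3.6321}·d^2_{2,1}(1.8990)·e^{-i·1·1.4082}. Compute d first:
With c≡cos(β/2)=0.582090 and s≡sin(β/2)=0.813125, N=[24·1·6·1]^{1/2}=12.000000
k: max(0,(1)−(2))=0 … min(2+(1),2−(2))=0
  k=0: (−1)^1·12.0000/(6)·0.5821^3·0.8131^1 = -0.320743
d^2_{2,1}(1.8990) = -0.320743
|D^2_{2,1}|² = |d^2_{2,1}(β)|² = (-0.320743)² = 0.102876 (the z-rotation phases have unit modulus)

P=0.1029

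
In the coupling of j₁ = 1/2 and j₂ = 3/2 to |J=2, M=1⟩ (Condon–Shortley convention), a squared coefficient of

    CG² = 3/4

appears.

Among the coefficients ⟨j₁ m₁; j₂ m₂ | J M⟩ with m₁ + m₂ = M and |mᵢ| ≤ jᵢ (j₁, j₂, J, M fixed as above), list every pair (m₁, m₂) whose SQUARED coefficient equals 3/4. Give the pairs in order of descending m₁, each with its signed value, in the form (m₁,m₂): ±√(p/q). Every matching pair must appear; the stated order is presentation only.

(1/2,1/2): +√(3/4)

Admissible pairs with m₁+m₂ = M = 1: (-1/2,3/2), (1/2,1/2)
  (m₁,m₂)=(1/2,1/2): CG² = 3/4, CG = +√(3/4)   ← matches the target
  (m₁,m₂)=(-1/2,3/2): CG² = 1/4, CG = +√(1/4)
Pairs with CG² = 3/4: (1/2,1/2): +√(3/4)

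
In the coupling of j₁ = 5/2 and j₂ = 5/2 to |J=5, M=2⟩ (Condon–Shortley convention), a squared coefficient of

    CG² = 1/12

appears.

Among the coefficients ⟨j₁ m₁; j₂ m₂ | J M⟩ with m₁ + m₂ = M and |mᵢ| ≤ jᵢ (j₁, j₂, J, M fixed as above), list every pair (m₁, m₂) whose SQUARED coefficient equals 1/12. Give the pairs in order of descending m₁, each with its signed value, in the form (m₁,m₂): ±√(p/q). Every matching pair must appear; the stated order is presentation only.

(5/2,-1/2): +√(1/12); (-1/2,5/2): +√(1/12)

Admissible pairs with m₁+m₂ = M = 2: (-1/2,5/2), (1/2,3/2), (3/2,1/2), (5/2,-1/2)
  (m₁,m₂)=(5/2,-1/2): CG² = 1/12, CG = +√(1/12)   ← matches the target
  (m₁,m₂)=(3/2,1/2): CG² = 5/12, CG = +√(5/12)
  (m₁,m₂)=(1/2,3/2): CG² = 5/12, CG = +√(5/12)
  (m₁,m₂)=(-1/2,5/2): CG² = 1/12, CG = +√(1/12)   ← matches the target
Pairs with CG² = 1/12: (5/2,-1/2): +√(1/12); (-1/2,5/2): +√(1/12)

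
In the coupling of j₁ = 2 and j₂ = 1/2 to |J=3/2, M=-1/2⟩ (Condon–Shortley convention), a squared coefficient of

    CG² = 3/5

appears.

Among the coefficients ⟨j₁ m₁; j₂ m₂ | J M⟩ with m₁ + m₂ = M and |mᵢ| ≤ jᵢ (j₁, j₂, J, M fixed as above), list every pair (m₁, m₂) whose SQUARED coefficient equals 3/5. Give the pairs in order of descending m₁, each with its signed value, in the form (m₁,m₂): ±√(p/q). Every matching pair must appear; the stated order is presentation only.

Admissible pairs with m₁+m₂ = M = -1/2: (-1,1/2), (0,-1/2)
  (m₁,m₂)=(0,-1/2): CG² = 2/5, CG = +√(2/5)
  (m₁,m₂)=(-1,1/2): CG² = 3/5, CG = −√(3/5)   ← matches the target
Pairs with CG² = 3/5: (-1,1/2): −√(3/5)

(-1,1/2): −√(3/5)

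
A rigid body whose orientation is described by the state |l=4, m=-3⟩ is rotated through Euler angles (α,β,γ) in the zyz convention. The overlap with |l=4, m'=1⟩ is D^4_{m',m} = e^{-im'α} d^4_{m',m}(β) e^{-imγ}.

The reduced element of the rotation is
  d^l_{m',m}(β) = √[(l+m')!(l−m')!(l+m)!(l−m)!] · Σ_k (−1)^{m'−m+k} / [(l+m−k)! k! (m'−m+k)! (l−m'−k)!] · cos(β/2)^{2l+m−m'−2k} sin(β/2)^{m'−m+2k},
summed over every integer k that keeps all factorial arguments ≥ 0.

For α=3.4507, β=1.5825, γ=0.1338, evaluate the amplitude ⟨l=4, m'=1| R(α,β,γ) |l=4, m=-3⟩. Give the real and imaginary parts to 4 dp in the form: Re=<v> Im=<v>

D^4_{1,-3}(3.4507,1.5825,0.1338) = e^{-i·1·3.4507}·d^4_{1,-3}(1.5825)·e^{-i·-3·0.1338}. Compute d first:
With c≡cos(β/2)=0.702957 and s≡sin(β/2)=0.711233, N=[120·6·1·5040]^{1/2}=1904.940944
k: max(0,(-3)−(1))=0 … min(4+(-3),4−(1))=1
  k=0: (−1)^4·1904.9409/(144)·0.7030^4·0.7112^4 = +0.826571
  k=1: (−1)^5·1904.9409/(240)·0.7030^2·0.7112^6 = -0.507688
d^4_{1,-3}(1.5825) = +0.826571 -0.507688 = +0.318882
Phases: e^{-i·(1)·3.4507}=-0.952606+0.304208i, e^{-i·(-3)·0.1338}=+0.920515+0.390707i ⇒ D=-0.317525-0.029389i

Re=-0.3175 Im=-0.0294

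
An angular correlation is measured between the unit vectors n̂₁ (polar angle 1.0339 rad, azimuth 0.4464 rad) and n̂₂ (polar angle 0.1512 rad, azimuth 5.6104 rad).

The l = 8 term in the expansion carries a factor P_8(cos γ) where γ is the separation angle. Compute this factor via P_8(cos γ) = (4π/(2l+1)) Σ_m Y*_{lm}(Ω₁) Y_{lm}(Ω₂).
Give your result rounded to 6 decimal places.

0.109125

Summing Y*_{l m}(θ₁,φ₁)·Y_{l m}(θ₂,φ₂) over m ∈ [−8, 8]; prefactor 4π/(2·8+1) = 0.739198:
  [-8]  conj(Y_{8,-8})(Ω₁) = -0.139301-0.063820i ; Y_{8,-8}(Ω₂) = +0.000000-0.000000i ; Δ = -0.000000+0.000000i
  [-7]  conj(Y_{8,-7})(Ω₁) = -0.364757+0.006126i ; Y_{8,-7}(Ω₂) = -0.000000-0.000004i ; Δ = +0.000000+0.000001i
  [-6]  conj(Y_{8,-6})(Ω₁) = -0.396429+0.197989i ; Y_{8,-6}(Ω₂) = -0.000038-0.000047i ; Δ = +0.000024+0.000011i
  [-5]  conj(Y_{8,-5})(Ω₁) = -0.110567+0.142111i ; Y_{8,-5}(Ω₂) = -0.000709-0.000160i ; Δ = +0.000101-0.000083i
  [-4]  conj(Y_{8,-4})(Ω₁) = +0.053207-0.243880i ; Y_{8,-4}(Ω₂) = -0.005906+0.002856i ; Δ = +0.000382+0.001592i
  [-3]  conj(Y_{8,-3})(Ω₁) = -0.073697-0.312502i ; Y_{8,-3}(Ω₂) = -0.018952+0.039479i ; Δ = +0.013734+0.003013i
  [-2]  conj(Y_{8,-2})(Ω₁) = +0.060752+0.075435i ; Y_{8,-2}(Ω₂) = +0.046009+0.200814i ; Δ = -0.012353+0.015671i
  [-1]  conj(Y_{8,-1})(Ω₁) = +0.306076+0.146495i ; Y_{8,-1}(Ω₂) = +0.472326+0.376348i ; Δ = +0.089435+0.184385i
  [+0]  conj(Y_{8,0})(Ω₁) = -0.047897-0.000000i ; Y_{8,0}(Ω₂) = +0.731129+0.000000i ; Δ = -0.035019-0.000000i
  [+1]  conj(Y_{8,1})(Ω₁) = -0.306076+0.146495i ; Y_{8,1}(Ω₂) = -0.472326+0.376348i ; Δ = +0.089435-0.184385i
  [+2]  conj(Y_{8,2})(Ω₁) = +0.060752-0.075435i ; Y_{8,2}(Ω₂) = +0.046009-0.200814i ; Δ = -0.012353-0.015671i
  [+3]  conj(Y_{8,3})(Ω₁) = +0.073697-0.312502i ; Y_{8,3}(Ω₂) = +0.018952+0.039479i ; Δ = +0.013734-0.003013i
  [+4]  conj(Y_{8,4})(Ω₁) = +0.053207+0.243880i ; Y_{8,4}(Ω₂) = -0.005906-0.002856i ; Δ = +0.000382-0.001592i
  [+5]  conj(Y_{8,5})(Ω₁) = +0.110567+0.142111i ; Y_{8,5}(Ω₂) = +0.000709-0.000160i ; Δ = +0.000101+0.000083i
  [+6]  conj(Y_{8,6})(Ω₁) = -0.396429-0.197989i ; Y_{8,6}(Ω₂) = -0.000038+0.000047i ; Δ = +0.000024-0.000011i
  [+7]  conj(Y_{8,7})(Ω₁) = +0.364757+0.006126i ; Y_{8,7}(Ω₂) = +0.000000-0.000004i ; Δ = +0.000000-0.000001i
  [+8]  conj(Y_{8,8})(Ω₁) = -0.139301+0.063820i ; Y_{8,8}(Ω₂) = +0.000000+0.000000i ; Δ = -0.000000-0.000000i
Accumulated sum +0.147627+0.000000i; after 4π/(2l+1) scaling, +0.109125+0.000000i ⇒ P_8 = 0.109125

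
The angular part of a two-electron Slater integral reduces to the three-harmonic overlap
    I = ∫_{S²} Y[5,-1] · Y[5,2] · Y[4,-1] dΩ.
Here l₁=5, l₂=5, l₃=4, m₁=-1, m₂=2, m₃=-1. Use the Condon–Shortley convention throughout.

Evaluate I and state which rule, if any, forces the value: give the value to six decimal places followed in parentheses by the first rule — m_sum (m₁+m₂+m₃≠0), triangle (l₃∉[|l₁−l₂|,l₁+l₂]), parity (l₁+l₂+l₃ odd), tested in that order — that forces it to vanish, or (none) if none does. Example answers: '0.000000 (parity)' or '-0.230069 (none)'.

0.128377 (none)

Checks pass: Σm=0; 14 even; l₃=4∈[0,10].
(2·5+1)(2·5+1)(2·4+1) = 1089
Δ: 6! 4! 4! / 15! → 1/3153150
sum: t=1:−1/69120 t=2:+1/1728 t=3:−1/576 t=4:+1/1728 t=5:−1/69120 = -7/11520
3j²(5 5 4; 0 0 0) = Δ·Π!·Σ² = 2/143  (sign -1)
sum: t=3:−1/5184 t=4:+1/1152 t=5:−1/2880 t=6:+1/103680 = 7/20736
3j²(5 5 4; -1 2 -1) = Δ·Π!·Σ² = 35/2574  (sign -1)
combine: 4πI² = 1089·2/143·35/2574 = 35/169
take √, sign +1: I = 0.12837656
No selection rule forces the value: the integral is nonzero (none).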